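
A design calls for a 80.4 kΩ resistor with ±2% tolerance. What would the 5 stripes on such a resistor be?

80400 Ω = 804 × 10^2.
8 → grey
0 → black
4 → yellow
Multiplier 10^2 → red.
±2% tolerance → red.

grey, black, yellow, red, red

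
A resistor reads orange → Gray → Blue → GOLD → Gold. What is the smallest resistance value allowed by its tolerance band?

Orange → 3 (first significant figure)
Grey → 8 (second significant figure)
Blue → 6 (third significant figure)
Gold → ×0.1 multiplier
Gold → ±5% tolerance
386 × 0.1 = 38.6 Ω
Smallest = 38.6 × (1 − 5/100) = 36.67 Ω.

36.67 Ω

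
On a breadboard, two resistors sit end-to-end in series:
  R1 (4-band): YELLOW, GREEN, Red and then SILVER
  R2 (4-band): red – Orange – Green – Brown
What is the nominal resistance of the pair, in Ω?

2304500 Ω

R1: yellow, green → 45; red ×10^2 → 4500 Ω.
R2: red, orange → 23; green ×10^5 → 2300000 Ω.
Series: 4500 + 2300000 = 2304500 Ω.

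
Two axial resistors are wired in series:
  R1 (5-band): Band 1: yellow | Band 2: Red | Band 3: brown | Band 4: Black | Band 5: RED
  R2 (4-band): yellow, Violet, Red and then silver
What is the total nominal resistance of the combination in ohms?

5121 Ω

R1: yellow, red, brown → 421; black ×1 → 421 Ω.
R2: yellow, violet → 47; red ×10^2 → 4700 Ω.
Series: 421 + 4700 = 5121 Ω.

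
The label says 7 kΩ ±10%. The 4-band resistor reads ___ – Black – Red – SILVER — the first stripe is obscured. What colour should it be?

violet

7000 Ω = 70 × 10^2.
The first band gives digit 7 of the significand, and 7 is violet.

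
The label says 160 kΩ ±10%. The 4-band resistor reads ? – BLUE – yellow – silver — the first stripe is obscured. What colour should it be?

160000 Ω = 16 × 10^4.
The first band gives digit 1 of the significand, and 1 is brown.

brown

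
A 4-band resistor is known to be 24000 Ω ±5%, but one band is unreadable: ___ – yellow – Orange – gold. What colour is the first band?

24000 Ω = 24 × 10^3.
The first band gives digit 2 of the significand, and 2 is red.

red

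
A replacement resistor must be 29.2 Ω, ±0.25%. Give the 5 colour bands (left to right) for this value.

29.2 Ω = 292 × 10^-1.
2 → red
9 → white
2 → red
Multiplier 10^-1 → gold.
±0.25% tolerance → blue.

red, white, red, gold, blue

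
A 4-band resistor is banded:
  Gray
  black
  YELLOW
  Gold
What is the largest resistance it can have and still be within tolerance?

840000 Ω

Grey → 8 (first significant figure)
Black → 0 (second significant figure)
Yellow → ×10^4 multiplier
Gold → ±5% tolerance
80 × 10000 = 800000 Ω
Largest = 800000 × (1 + 5/100) = 840000 Ω.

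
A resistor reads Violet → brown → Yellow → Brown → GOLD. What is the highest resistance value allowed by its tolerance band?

7497 Ω

Violet → 7 (first significant figure)
Brown → 1 (second significant figure)
Yellow → 4 (third significant figure)
Brown → ×10 multiplier
Gold → ±5% tolerance
714 × 10 = 7140 Ω
Highest = 7140 × (1 + 5/100) = 7497 Ω.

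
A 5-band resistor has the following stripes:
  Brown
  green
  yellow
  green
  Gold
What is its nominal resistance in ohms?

15400000 Ω

Brown → 1 (first significant figure)
Green → 5 (second significant figure)
Yellow → 4 (third significant figure)
Green → ×10^5 multiplier
154 × 100000 = 15400000 Ω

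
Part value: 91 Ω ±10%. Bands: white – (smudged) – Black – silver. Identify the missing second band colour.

91 Ω = 91 × 10^0.
The second band gives digit 1 of the significand, and 1 is brown.

brown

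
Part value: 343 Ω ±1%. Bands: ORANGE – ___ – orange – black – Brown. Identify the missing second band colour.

343 Ω = 343 × 10^0.
The second band gives digit 4 of the significand, and 4 is yellow.

yellow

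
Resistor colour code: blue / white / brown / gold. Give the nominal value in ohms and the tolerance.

Blue → 6 (first significant figure)
White → 9 (second significant figure)
Brown → ×10 multiplier
Gold → ±5% tolerance
69 × 10 = 690 Ω

690 Ω ±5%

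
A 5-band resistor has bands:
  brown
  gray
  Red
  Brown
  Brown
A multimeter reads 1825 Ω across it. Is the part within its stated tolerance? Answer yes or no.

yes

Brown → 1 (first significant figure)
Grey → 8 (second significant figure)
Red → 2 (third significant figure)
Brown → ×10 multiplier
Brown → ±1% tolerance
182 × 10 = 1820 Ω
Allowed range: 1801.8 Ω to 1838.2 Ω.
1825 Ω lies inside that range.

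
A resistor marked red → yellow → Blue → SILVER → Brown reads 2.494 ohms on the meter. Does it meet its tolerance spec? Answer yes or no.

no

Red → 2 (first significant figure)
Yellow → 4 (second significant figure)
Blue → 6 (third significant figure)
Silver → ×0.01 multiplier
Brown → ±1% tolerance
246 × 0.01 = 2.46 Ω
Allowed range: 2.4354 Ω to 2.4846 Ω.
2.494 ohms lies outside that range.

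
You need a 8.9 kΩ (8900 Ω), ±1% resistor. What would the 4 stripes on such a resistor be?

grey, white, red, brown

8900 Ω = 89 × 10^2.
8 → grey
9 → white
Multiplier 10^2 → red.
±1% tolerance → brown.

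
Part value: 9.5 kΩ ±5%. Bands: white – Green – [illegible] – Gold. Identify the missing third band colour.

red

9500 Ω = 95 × 10^2.
The third band is the multiplier, 10^2, which is red.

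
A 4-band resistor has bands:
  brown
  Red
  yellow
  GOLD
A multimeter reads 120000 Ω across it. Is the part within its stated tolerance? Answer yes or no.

yes

Brown → 1 (first significant figure)
Red → 2 (second significant figure)
Yellow → ×10^4 multiplier
Gold → ±5% tolerance
12 × 10000 = 120000 Ω
Allowed range: 114000 Ω to 126000 Ω.
120000 Ω lies inside that range.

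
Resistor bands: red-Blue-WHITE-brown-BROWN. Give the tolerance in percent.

The last band, brown, is the tolerance band.
Brown corresponds to ±1%.

±1%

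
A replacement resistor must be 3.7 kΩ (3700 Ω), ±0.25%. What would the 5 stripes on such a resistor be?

3700 Ω = 370 × 10^1.
3 → orange
7 → violet
0 → black
Multiplier 10^1 → brown.
±0.25% tolerance → blue.

orange, violet, black, brown, blue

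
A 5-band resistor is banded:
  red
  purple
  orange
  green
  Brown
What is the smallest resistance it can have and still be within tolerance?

Red → 2 (first significant figure)
Violet → 7 (second significant figure)
Orange → 3 (third significant figure)
Green → ×10^5 multiplier
Brown → ±1% tolerance
273 × 100000 = 27300000 Ω
Smallest = 27300000 × (1 − 1/100) = 27027000 Ω.

27027000 Ω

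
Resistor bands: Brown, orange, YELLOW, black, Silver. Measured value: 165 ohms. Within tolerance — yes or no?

no

Brown → 1 (first significant figure)
Orange → 3 (second significant figure)
Yellow → 4 (third significant figure)
Black → ×1 multiplier
Silver → ±10% tolerance
134 × 1 = 134 Ω
Allowed range: 120.6 Ω to 147.4 Ω.
165 ohms lies outside that range.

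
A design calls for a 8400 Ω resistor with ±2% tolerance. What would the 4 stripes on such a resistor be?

grey, yellow, red, red

8400 Ω = 84 × 10^2.
8 → grey
4 → yellow
Multiplier 10^2 → red.
±2% tolerance → red.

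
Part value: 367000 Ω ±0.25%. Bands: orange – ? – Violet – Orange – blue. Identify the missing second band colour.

367000 Ω = 367 × 10^3.
The second band gives digit 6 of the significand, and 6 is blue.

blue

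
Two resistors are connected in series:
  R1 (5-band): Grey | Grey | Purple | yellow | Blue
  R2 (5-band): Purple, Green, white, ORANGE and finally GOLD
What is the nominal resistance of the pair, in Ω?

R1: grey, grey, violet → 887; yellow ×10^4 → 8870000 Ω.
R2: violet, green, white → 759; orange ×10^3 → 759000 Ω.
Series: 8870000 + 759000 = 9629000 Ω.

9629000 Ω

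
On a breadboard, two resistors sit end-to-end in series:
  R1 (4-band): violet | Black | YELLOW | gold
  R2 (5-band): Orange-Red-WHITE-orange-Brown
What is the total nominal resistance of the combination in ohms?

1029000 Ω

R1: violet, black → 70; yellow ×10^4 → 700000 Ω.
R2: orange, red, white → 329; orange ×10^3 → 329000 Ω.
Series: 700000 + 329000 = 1029000 Ω.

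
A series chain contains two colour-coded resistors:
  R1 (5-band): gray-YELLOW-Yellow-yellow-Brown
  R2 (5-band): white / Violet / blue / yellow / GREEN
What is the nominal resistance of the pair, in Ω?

R1: grey, yellow, yellow → 844; yellow ×10^4 → 8440000 Ω.
R2: white, violet, blue → 976; yellow ×10^4 → 9760000 Ω.
Series: 8440000 + 9760000 = 18200000 Ω.

18200000 Ω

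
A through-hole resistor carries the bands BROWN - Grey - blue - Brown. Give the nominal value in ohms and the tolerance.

18000000 Ω ±1%

Brown → 1 (first significant figure)
Grey → 8 (second significant figure)
Blue → ×10^6 multiplier
Brown → ±1% tolerance
18 × 1000000 = 18000000 Ω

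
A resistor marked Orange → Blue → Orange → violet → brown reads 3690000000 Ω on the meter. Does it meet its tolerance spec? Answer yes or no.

no

Orange → 3 (first significant figure)
Blue → 6 (second significant figure)
Orange → 3 (third significant figure)
Violet → ×10^7 multiplier
Brown → ±1% tolerance
363 × 10000000 = 3630000000 Ω
Allowed range: 3593700000 Ω to 3666300000 Ω.
3690000000 Ω lies outside that range.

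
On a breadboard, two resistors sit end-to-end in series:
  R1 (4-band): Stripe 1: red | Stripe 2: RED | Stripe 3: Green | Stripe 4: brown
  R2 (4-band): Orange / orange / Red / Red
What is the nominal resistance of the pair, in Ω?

2203300 Ω

R1: red, red → 22; green ×10^5 → 2200000 Ω.
R2: orange, orange → 33; red ×10^2 → 3300 Ω.
Series: 2200000 + 3300 = 2203300 Ω.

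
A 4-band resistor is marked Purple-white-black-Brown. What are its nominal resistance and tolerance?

79 Ω ±1%

Violet → 7 (first significant figure)
White → 9 (second significant figure)
Black → ×1 multiplier
Brown → ±1% tolerance
79 × 1 = 79 Ω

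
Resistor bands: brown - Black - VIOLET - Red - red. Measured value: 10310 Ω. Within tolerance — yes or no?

Brown → 1 (first significant figure)
Black → 0 (second significant figure)
Violet → 7 (third significant figure)
Red → ×10^2 multiplier
Red → ±2% tolerance
107 × 100 = 10700 Ω
Allowed range: 10486 Ω to 10914 Ω.
10310 Ω lies outside that range.

no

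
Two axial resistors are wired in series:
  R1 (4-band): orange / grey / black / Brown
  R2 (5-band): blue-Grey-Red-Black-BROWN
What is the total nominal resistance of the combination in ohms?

R1: orange, grey → 38; black ×1 → 38 Ω.
R2: blue, grey, red → 682; black ×1 → 682 Ω.
Series: 38 + 682 = 720 Ω.

720 Ω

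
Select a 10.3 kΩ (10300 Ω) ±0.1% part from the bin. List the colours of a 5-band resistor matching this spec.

brown, black, orange, red, violet

10300 Ω = 103 × 10^2.
1 → brown
0 → black
3 → orange
Multiplier 10^2 → red.
±0.1% tolerance → violet.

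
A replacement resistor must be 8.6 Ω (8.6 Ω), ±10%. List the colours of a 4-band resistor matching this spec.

grey, blue, gold, silver

8.6 Ω = 86 × 10^-1.
8 → grey
6 → blue
Multiplier 10^-1 → gold.
±10% tolerance → silver.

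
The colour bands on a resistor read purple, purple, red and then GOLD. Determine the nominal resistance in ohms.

7700 Ω

Violet → 7 (first significant figure)
Violet → 7 (second significant figure)
Red → ×10^2 multiplier
77 × 100 = 7700 Ω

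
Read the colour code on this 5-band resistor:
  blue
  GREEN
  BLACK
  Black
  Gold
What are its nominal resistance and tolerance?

650 Ω ±5%

Blue → 6 (first significant figure)
Green → 5 (second significant figure)
Black → 0 (third significant figure)
Black → ×1 multiplier
Gold → ±5% tolerance
650 × 1 = 650 Ω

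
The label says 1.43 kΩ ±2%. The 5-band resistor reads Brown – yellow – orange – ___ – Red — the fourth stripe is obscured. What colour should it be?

1430 Ω = 143 × 10^1.
The fourth band is the multiplier, 10^1, which is brown.

brown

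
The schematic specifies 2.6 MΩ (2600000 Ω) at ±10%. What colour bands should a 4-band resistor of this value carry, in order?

red, blue, green, silver

2600000 Ω = 26 × 10^5.
2 → red
6 → blue
Multiplier 10^5 → green.
±10% tolerance → silver.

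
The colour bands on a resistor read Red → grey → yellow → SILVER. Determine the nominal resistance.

280000 Ω

Red → 2 (first significant figure)
Grey → 8 (second significant figure)
Yellow → ×10^4 multiplier
28 × 10000 = 280000 Ω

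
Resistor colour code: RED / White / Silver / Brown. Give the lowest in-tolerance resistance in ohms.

0.2871 Ω

Red → 2 (first significant figure)
White → 9 (second significant figure)
Silver → ×0.01 multiplier
Brown → ±1% tolerance
29 × 0.01 = 0.29 Ω
Lowest = 0.29 × (1 − 1/100) = 0.2871 Ω.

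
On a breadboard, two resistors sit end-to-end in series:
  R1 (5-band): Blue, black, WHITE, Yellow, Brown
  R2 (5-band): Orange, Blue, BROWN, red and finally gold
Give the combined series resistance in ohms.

6126100 Ω

R1: blue, black, white → 609; yellow ×10^4 → 6090000 Ω.
R2: orange, blue, brown → 361; red ×10^2 → 36100 Ω.
Series: 6090000 + 36100 = 6126100 Ω.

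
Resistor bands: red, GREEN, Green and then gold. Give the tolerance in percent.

The last band, gold, is the tolerance band.
Gold corresponds to ±5%.

±5%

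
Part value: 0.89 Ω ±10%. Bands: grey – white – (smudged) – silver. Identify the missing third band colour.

0.89 Ω = 89 × 10^-2.
The third band is the multiplier, 10^-2, which is silver.

silver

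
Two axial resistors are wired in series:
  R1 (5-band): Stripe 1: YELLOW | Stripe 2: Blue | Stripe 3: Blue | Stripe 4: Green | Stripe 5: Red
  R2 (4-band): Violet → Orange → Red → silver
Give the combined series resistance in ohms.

R1: yellow, blue, blue → 466; green ×10^5 → 46600000 Ω.
R2: violet, orange → 73; red ×10^2 → 7300 Ω.
Series: 46600000 + 7300 = 46607300 Ω.

46607300 Ω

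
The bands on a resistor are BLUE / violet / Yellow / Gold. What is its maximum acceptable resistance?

Blue → 6 (first significant figure)
Violet → 7 (second significant figure)
Yellow → ×10^4 multiplier
Gold → ±5% tolerance
67 × 10000 = 670000 Ω
Maximum = 670000 × (1 + 5/100) = 703500 Ω.

703500 Ω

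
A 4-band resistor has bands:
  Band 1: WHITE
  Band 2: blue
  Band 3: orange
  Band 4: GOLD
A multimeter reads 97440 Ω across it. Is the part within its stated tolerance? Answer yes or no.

White → 9 (first significant figure)
Blue → 6 (second significant figure)
Orange → ×10^3 multiplier
Gold → ±5% tolerance
96 × 1000 = 96000 Ω
Allowed range: 91200 Ω to 100800 Ω.
97440 Ω lies inside that range.

yes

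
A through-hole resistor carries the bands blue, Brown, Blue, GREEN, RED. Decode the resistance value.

Blue → 6 (first significant figure)
Brown → 1 (second significant figure)
Blue → 6 (third significant figure)
Green → ×10^5 multiplier
616 × 100000 = 61600000 Ω

61600000 Ω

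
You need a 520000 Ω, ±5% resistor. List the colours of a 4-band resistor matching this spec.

520000 Ω = 52 × 10^4.
5 → green
2 → red
Multiplier 10^4 → yellow.
±5% tolerance → gold.

green, red, yellow, gold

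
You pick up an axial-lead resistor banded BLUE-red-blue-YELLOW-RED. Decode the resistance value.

Blue → 6 (first significant figure)
Red → 2 (second significant figure)
Blue → 6 (third significant figure)
Yellow → ×10^4 multiplier
626 × 10000 = 6260000 Ω

6260000 Ω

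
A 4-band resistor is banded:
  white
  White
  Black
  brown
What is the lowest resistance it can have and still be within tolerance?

White → 9 (first significant figure)
White → 9 (second significant figure)
Black → ×1 multiplier
Brown → ±1% tolerance
99 × 1 = 99 Ω
Lowest = 99 × (1 − 1/100) = 98.01 Ω.

98.01 Ω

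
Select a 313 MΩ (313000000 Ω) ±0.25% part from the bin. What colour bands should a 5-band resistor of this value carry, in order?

orange, brown, orange, blue, blue

313000000 Ω = 313 × 10^6.
3 → orange
1 → brown
3 → orange
Multiplier 10^6 → blue.
±0.25% tolerance → blue.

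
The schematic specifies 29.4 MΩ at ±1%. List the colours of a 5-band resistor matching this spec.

29400000 Ω = 294 × 10^5.
2 → red
9 → white
4 → yellow
Multiplier 10^5 → green.
±1% tolerance → brown.

red, white, yellow, green, brown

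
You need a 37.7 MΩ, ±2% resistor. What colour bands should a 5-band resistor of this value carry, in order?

orange, violet, violet, green, red

37700000 Ω = 377 × 10^5.
3 → orange
7 → violet
7 → violet
Multiplier 10^5 → green.
±2% tolerance → red.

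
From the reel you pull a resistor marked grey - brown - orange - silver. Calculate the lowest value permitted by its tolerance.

Grey → 8 (first significant figure)
Brown → 1 (second significant figure)
Orange → ×10^3 multiplier
Silver → ±10% tolerance
81 × 1000 = 81000 Ω
Lowest = 81000 × (1 − 10/100) = 72900 Ω.

72900 Ω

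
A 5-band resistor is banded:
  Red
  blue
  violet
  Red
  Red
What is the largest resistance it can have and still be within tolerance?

Red → 2 (first significant figure)
Blue → 6 (second significant figure)
Violet → 7 (third significant figure)
Red → ×10^2 multiplier
Red → ±2% tolerance
267 × 100 = 26700 Ω
Largest = 26700 × (1 + 2/100) = 27234 Ω.

27234 Ω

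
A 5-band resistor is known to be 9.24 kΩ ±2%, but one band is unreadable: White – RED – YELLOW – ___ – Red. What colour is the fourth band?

brown

9240 Ω = 924 × 10^1.
The fourth band is the multiplier, 10^1, which is brown.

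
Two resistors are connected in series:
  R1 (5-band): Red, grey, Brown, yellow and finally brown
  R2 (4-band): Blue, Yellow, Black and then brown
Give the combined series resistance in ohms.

2810064 Ω

R1: red, grey, brown → 281; yellow ×10^4 → 2810000 Ω.
R2: blue, yellow → 64; black ×1 → 64 Ω.
Series: 2810000 + 64 = 2810064 Ω.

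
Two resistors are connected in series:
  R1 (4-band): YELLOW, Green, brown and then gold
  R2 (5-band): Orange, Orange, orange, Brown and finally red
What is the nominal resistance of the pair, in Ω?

R1: yellow, green → 45; brown ×10 → 450 Ω.
R2: orange, orange, orange → 333; brown ×10 → 3330 Ω.
Series: 450 + 3330 = 3780 Ω.

3780 Ω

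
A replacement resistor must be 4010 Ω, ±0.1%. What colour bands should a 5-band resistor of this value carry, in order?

yellow, black, brown, brown, violet

4010 Ω = 401 × 10^1.
4 → yellow
0 → black
1 → brown
Multiplier 10^1 → brown.
±0.1% tolerance → violet.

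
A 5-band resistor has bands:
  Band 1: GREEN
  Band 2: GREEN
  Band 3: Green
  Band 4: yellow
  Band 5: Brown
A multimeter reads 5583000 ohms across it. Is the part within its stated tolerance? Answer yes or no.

yes

Green → 5 (first significant figure)
Green → 5 (second significant figure)
Green → 5 (third significant figure)
Yellow → ×10^4 multiplier
Brown → ±1% tolerance
555 × 10000 = 5550000 Ω
Allowed range: 5494500 Ω to 5605500 Ω.
5583000 ohms lies inside that range.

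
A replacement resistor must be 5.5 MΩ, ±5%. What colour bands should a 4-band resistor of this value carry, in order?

5500000 Ω = 55 × 10^5.
5 → green
5 → green
Multiplier 10^5 → green.
±5% tolerance → gold.

green, green, green, gold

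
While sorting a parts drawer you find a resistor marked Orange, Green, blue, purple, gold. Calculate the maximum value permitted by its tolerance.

3738000000 Ω

Orange → 3 (first significant figure)
Green → 5 (second significant figure)
Blue → 6 (third significant figure)
Violet → ×10^7 multiplier
Gold → ±5% tolerance
356 × 10000000 = 3560000000 Ω
Maximum = 3560000000 × (1 + 5/100) = 3738000000 Ω.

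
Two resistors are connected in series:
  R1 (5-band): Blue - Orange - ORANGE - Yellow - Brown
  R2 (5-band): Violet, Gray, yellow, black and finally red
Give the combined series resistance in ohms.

R1: blue, orange, orange → 633; yellow ×10^4 → 6330000 Ω.
R2: violet, grey, yellow → 784; black ×1 → 784 Ω.
Series: 6330000 + 784 = 6330784 Ω.

6330784 Ω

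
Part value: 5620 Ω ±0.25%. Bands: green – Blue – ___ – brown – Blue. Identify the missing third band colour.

red

5620 Ω = 562 × 10^1.
The third band gives digit 2 of the significand, and 2 is red.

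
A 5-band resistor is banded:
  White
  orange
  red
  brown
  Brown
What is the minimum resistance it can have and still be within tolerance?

White → 9 (first significant figure)
Orange → 3 (second significant figure)
Red → 2 (third significant figure)
Brown → ×10 multiplier
Brown → ±1% tolerance
932 × 10 = 9320 Ω
Minimum = 9320 × (1 − 1/100) = 9226.8 Ω.

9226.8 Ω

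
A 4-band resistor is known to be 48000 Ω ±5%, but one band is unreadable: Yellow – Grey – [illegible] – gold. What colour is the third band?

48000 Ω = 48 × 10^3.
The third band is the multiplier, 10^3, which is orange.

orange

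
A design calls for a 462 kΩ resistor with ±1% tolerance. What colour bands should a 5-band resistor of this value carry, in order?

yellow, blue, red, orange, brown

462000 Ω = 462 × 10^3.
4 → yellow
6 → blue
2 → red
Multiplier 10^3 → orange.
±1% tolerance → brown.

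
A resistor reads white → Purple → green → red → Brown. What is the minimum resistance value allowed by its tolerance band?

White → 9 (first significant figure)
Violet → 7 (second significant figure)
Green → 5 (third significant figure)
Red → ×10^2 multiplier
Brown → ±1% tolerance
975 × 100 = 97500 Ω
Minimum = 97500 × (1 − 1/100) = 96525 Ω.

96525 Ω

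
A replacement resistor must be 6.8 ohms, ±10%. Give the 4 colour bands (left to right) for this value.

6.8 Ω = 68 × 10^-1.
6 → blue
8 → grey
Multiplier 10^-1 → gold.
±10% tolerance → silver.

blue, grey, gold, silver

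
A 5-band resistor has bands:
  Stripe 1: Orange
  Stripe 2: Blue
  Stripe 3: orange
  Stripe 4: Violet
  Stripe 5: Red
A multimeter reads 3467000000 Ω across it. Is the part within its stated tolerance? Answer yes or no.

no

Orange → 3 (first significant figure)
Blue → 6 (second significant figure)
Orange → 3 (third significant figure)
Violet → ×10^7 multiplier
Red → ±2% tolerance
363 × 10000000 = 3630000000 Ω
Allowed range: 3557400000 Ω to 3702600000 Ω.
3467000000 Ω lies outside that range.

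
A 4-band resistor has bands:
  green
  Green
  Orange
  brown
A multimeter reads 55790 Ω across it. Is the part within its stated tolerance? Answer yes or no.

no

Green → 5 (first significant figure)
Green → 5 (second significant figure)
Orange → ×10^3 multiplier
Brown → ±1% tolerance
55 × 1000 = 55000 Ω
Allowed range: 54450 Ω to 55550 Ω.
55790 Ω lies outside that range.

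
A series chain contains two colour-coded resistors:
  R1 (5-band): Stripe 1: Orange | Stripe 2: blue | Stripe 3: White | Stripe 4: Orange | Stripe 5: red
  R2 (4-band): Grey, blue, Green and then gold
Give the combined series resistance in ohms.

R1: orange, blue, white → 369; orange ×10^3 → 369000 Ω.
R2: grey, blue → 86; green ×10^5 → 8600000 Ω.
Series: 369000 + 8600000 = 8969000 Ω.

8969000 Ω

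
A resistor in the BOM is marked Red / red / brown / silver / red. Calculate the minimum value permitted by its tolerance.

2.1658 Ω

Red → 2 (first significant figure)
Red → 2 (second significant figure)
Brown → 1 (third significant figure)
Silver → ×0.01 multiplier
Red → ±2% tolerance
221 × 0.01 = 2.21 Ω
Minimum = 2.21 × (1 − 2/100) = 2.1658 Ω.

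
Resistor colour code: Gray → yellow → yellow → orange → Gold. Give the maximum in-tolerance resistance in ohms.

Grey → 8 (first significant figure)
Yellow → 4 (second significant figure)
Yellow → 4 (third significant figure)
Orange → ×10^3 multiplier
Gold → ±5% tolerance
844 × 1000 = 844000 Ω
Maximum = 844000 × (1 + 5/100) = 886200 Ω.

886200 Ω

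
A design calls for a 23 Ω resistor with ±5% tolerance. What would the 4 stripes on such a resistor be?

23 Ω = 23 × 10^0.
2 → red
3 → orange
Multiplier 10^0 → black.
±5% tolerance → gold.

red, orange, black, gold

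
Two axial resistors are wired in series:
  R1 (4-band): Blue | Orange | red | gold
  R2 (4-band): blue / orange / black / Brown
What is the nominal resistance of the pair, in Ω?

R1: blue, orange → 63; red ×10^2 → 6300 Ω.
R2: blue, orange → 63; black ×1 → 63 Ω.
Series: 6300 + 63 = 6363 Ω.

6363 Ω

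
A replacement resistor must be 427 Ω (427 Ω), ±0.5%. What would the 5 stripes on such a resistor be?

yellow, red, violet, black, green

427 Ω = 427 × 10^0.
4 → yellow
2 → red
7 → violet
Multiplier 10^0 → black.
±0.5% tolerance → green.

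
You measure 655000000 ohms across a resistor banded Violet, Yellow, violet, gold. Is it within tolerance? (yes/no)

Violet → 7 (first significant figure)
Yellow → 4 (second significant figure)
Violet → ×10^7 multiplier
Gold → ±5% tolerance
74 × 10000000 = 740000000 Ω
Allowed range: 703000000 Ω to 777000000 Ω.
655000000 ohms lies outside that range.

no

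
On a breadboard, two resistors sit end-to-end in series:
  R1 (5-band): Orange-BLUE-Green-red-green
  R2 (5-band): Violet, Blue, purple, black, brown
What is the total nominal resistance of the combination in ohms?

R1: orange, blue, green → 365; red ×10^2 → 36500 Ω.
R2: violet, blue, violet → 767; black ×1 → 767 Ω.
Series: 36500 + 767 = 37267 Ω.

37267 Ω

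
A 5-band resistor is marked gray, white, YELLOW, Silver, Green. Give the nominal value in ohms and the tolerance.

8.94 Ω ±0.5%

Grey → 8 (first significant figure)
White → 9 (second significant figure)
Yellow → 4 (third significant figure)
Silver → ×0.01 multiplier
Green → ±0.5% tolerance
894 × 0.01 = 8.94 Ω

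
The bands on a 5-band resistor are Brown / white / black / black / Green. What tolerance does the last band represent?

The last band, green, is the tolerance band.
Green corresponds to ±0.5%.

±0.5%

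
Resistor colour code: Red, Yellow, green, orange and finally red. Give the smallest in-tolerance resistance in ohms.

240100 Ω

Red → 2 (first significant figure)
Yellow → 4 (second significant figure)
Green → 5 (third significant figure)
Orange → ×10^3 multiplier
Red → ±2% tolerance
245 × 1000 = 245000 Ω
Smallest = 245000 × (1 − 2/100) = 240100 Ω.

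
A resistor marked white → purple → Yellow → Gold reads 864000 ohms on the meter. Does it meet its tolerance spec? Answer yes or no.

White → 9 (first significant figure)
Violet → 7 (second significant figure)
Yellow → ×10^4 multiplier
Gold → ±5% tolerance
97 × 10000 = 970000 Ω
Allowed range: 921500 Ω to 1018500 Ω.
864000 ohms lies outside that range.

no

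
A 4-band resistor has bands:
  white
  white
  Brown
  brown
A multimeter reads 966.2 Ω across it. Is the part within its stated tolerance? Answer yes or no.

no

White → 9 (first significant figure)
White → 9 (second significant figure)
Brown → ×10 multiplier
Brown → ±1% tolerance
99 × 10 = 990 Ω
Allowed range: 980.1 Ω to 999.9 Ω.
966.2 Ω lies outside that range.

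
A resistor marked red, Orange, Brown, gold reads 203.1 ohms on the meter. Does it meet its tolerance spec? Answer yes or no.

no

Red → 2 (first significant figure)
Orange → 3 (second significant figure)
Brown → ×10 multiplier
Gold → ±5% tolerance
23 × 10 = 230 Ω
Allowed range: 218.5 Ω to 241.5 Ω.
203.1 ohms lies outside that range.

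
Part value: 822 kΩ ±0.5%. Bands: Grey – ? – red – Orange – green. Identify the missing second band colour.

822000 Ω = 822 × 10^3.
The second band gives digit 2 of the significand, and 2 is red.

red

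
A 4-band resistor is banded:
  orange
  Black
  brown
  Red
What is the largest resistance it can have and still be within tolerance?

Orange → 3 (first significant figure)
Black → 0 (second significant figure)
Brown → ×10 multiplier
Red → ±2% tolerance
30 × 10 = 300 Ω
Largest = 300 × (1 + 2/100) = 306 Ω.

306 Ω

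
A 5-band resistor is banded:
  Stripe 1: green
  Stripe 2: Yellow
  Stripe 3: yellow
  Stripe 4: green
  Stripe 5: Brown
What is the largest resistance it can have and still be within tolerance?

Green → 5 (first significant figure)
Yellow → 4 (second significant figure)
Yellow → 4 (third significant figure)
Green → ×10^5 multiplier
Brown → ±1% tolerance
544 × 100000 = 54400000 Ω
Largest = 54400000 × (1 + 1/100) = 54944000 Ω.

54944000 Ω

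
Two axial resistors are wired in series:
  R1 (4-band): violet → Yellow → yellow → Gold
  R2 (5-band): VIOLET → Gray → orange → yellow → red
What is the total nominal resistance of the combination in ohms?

8570000 Ω

R1: violet, yellow → 74; yellow ×10^4 → 740000 Ω.
R2: violet, grey, orange → 783; yellow ×10^4 → 7830000 Ω.
Series: 740000 + 7830000 = 8570000 Ω.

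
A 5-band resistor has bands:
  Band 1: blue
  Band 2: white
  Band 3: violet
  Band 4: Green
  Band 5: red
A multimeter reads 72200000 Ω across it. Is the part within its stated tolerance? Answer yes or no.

no

Blue → 6 (first significant figure)
White → 9 (second significant figure)
Violet → 7 (third significant figure)
Green → ×10^5 multiplier
Red → ±2% tolerance
697 × 100000 = 69700000 Ω
Allowed range: 68306000 Ω to 71094000 Ω.
72200000 Ω lies outside that range.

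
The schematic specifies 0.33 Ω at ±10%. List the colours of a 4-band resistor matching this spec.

0.33 Ω = 33 × 10^-2.
3 → orange
3 → orange
Multiplier 10^-2 → silver.
±10% tolerance → silver.

orange, orange, silver, silver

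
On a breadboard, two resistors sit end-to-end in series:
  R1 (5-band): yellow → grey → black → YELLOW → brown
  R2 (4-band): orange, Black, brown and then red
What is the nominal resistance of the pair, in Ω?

R1: yellow, grey, black → 480; yellow ×10^4 → 4800000 Ω.
R2: orange, black → 30; brown ×10 → 300 Ω.
Series: 4800000 + 300 = 4800300 Ω.

4800300 Ω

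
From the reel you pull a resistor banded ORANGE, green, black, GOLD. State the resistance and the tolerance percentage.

Orange → 3 (first significant figure)
Green → 5 (second significant figure)
Black → ×1 multiplier
Gold → ±5% tolerance
35 × 1 = 35 Ω

35 Ω ±5%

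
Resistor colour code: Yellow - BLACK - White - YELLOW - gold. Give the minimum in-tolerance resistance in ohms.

3885500 Ω

Yellow → 4 (first significant figure)
Black → 0 (second significant figure)
White → 9 (third significant figure)
Yellow → ×10^4 multiplier
Gold → ±5% tolerance
409 × 10000 = 4090000 Ω
Minimum = 4090000 × (1 − 5/100) = 3885500 Ω.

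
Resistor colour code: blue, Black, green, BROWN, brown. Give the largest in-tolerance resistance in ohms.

6110.5 Ω

Blue → 6 (first significant figure)
Black → 0 (second significant figure)
Green → 5 (third significant figure)
Brown → ×10 multiplier
Brown → ±1% tolerance
605 × 10 = 6050 Ω
Largest = 6050 × (1 + 1/100) = 6110.5 Ω.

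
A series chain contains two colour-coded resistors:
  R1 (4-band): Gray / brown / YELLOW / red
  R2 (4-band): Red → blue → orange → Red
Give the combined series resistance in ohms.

R1: grey, brown → 81; yellow ×10^4 → 810000 Ω.
R2: red, blue → 26; orange ×10^3 → 26000 Ω.
Series: 810000 + 26000 = 836000 Ω.

836000 Ω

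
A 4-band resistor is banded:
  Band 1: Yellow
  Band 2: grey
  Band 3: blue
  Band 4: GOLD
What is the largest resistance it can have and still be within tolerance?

Yellow → 4 (first significant figure)
Grey → 8 (second significant figure)
Blue → ×10^6 multiplier
Gold → ±5% tolerance
48 × 1000000 = 48000000 Ω
Largest = 48000000 × (1 + 5/100) = 50400000 Ω.

50400000 Ω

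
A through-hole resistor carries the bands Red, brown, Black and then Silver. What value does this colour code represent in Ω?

Red → 2 (first significant figure)
Brown → 1 (second significant figure)
Black → ×1 multiplier
21 × 1 = 21 Ω

21 Ω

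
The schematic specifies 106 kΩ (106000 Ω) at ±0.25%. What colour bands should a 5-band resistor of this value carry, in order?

106000 Ω = 106 × 10^3.
1 → brown
0 → black
6 → blue
Multiplier 10^3 → orange.
±0.25% tolerance → blue.

brown, black, blue, orange, blue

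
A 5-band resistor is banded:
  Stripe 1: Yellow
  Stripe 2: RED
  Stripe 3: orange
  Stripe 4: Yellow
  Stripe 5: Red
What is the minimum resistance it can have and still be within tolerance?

Yellow → 4 (first significant figure)
Red → 2 (second significant figure)
Orange → 3 (third significant figure)
Yellow → ×10^4 multiplier
Red → ±2% tolerance
423 × 10000 = 4230000 Ω
Minimum = 4230000 × (1 − 2/100) = 4145400 Ω.

4145400 Ω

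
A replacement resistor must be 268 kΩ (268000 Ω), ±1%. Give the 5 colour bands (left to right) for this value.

red, blue, grey, orange, brown

268000 Ω = 268 × 10^3.
2 → red
6 → blue
8 → grey
Multiplier 10^3 → orange.
±1% tolerance → brown.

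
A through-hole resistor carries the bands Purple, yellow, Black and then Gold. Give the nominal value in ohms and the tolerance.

Violet → 7 (first significant figure)
Yellow → 4 (second significant figure)
Black → ×1 multiplier
Gold → ±5% tolerance
74 × 1 = 74 Ω

74 Ω ±5%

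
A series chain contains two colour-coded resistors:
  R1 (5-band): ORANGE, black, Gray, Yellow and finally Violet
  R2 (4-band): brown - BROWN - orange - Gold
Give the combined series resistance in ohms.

3091000 Ω

R1: orange, black, grey → 308; yellow ×10^4 → 3080000 Ω.
R2: brown, brown → 11; orange ×10^3 → 11000 Ω.
Series: 3080000 + 11000 = 3091000 Ω.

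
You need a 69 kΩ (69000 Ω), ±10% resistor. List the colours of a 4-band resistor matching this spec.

69000 Ω = 69 × 10^3.
6 → blue
9 → white
Multiplier 10^3 → orange.
±10% tolerance → silver.

blue, white, orange, silver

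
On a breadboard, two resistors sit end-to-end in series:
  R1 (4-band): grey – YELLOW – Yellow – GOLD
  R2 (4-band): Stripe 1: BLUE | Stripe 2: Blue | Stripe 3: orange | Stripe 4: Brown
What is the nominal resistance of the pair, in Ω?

906000 Ω

R1: grey, yellow → 84; yellow ×10^4 → 840000 Ω.
R2: blue, blue → 66; orange ×10^3 → 66000 Ω.
Series: 840000 + 66000 = 906000 Ω.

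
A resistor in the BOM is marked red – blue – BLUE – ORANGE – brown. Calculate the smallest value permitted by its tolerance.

Red → 2 (first significant figure)
Blue → 6 (second significant figure)
Blue → 6 (third significant figure)
Orange → ×10^3 multiplier
Brown → ±1% tolerance
266 × 1000 = 266000 Ω
Smallest = 266000 × (1 − 1/100) = 263340 Ω.

263340 Ω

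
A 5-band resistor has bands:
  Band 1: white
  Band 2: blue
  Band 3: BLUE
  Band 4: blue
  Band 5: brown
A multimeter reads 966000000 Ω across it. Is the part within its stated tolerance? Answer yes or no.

White → 9 (first significant figure)
Blue → 6 (second significant figure)
Blue → 6 (third significant figure)
Blue → ×10^6 multiplier
Brown → ±1% tolerance
966 × 1000000 = 966000000 Ω
Allowed range: 956340000 Ω to 975660000 Ω.
966000000 Ω lies inside that range.

yes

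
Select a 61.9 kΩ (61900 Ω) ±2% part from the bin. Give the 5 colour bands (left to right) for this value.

blue, brown, white, red, red

61900 Ω = 619 × 10^2.
6 → blue
1 → brown
9 → white
Multiplier 10^2 → red.
±2% tolerance → red.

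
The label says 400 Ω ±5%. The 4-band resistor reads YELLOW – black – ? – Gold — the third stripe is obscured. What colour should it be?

brown

400 Ω = 40 × 10^1.
The third band is the multiplier, 10^1, which is brown.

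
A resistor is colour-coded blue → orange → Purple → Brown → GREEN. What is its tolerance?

The last band, green, is the tolerance band.
Green corresponds to ±0.5%.

±0.5%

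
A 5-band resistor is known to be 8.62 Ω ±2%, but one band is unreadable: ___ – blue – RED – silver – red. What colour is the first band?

grey

8.62 Ω = 862 × 10^-2.
The first band gives digit 8 of the significand, and 8 is grey.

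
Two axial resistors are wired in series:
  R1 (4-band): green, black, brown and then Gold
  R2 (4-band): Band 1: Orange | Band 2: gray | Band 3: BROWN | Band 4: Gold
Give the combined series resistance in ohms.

R1: green, black → 50; brown ×10 → 500 Ω.
R2: orange, grey → 38; brown ×10 → 380 Ω.
Series: 500 + 380 = 880 Ω.

880 Ω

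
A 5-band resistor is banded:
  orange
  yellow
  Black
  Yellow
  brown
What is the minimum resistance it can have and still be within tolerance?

Orange → 3 (first significant figure)
Yellow → 4 (second significant figure)
Black → 0 (third significant figure)
Yellow → ×10^4 multiplier
Brown → ±1% tolerance
340 × 10000 = 3400000 Ω
Minimum = 3400000 × (1 − 1/100) = 3366000 Ω.

3366000 Ω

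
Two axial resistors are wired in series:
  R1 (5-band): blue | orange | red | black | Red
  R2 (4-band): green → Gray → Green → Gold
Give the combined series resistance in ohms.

5800632 Ω

R1: blue, orange, red → 632; black ×1 → 632 Ω.
R2: green, grey → 58; green ×10^5 → 5800000 Ω.
Series: 632 + 5800000 = 5800632 Ω.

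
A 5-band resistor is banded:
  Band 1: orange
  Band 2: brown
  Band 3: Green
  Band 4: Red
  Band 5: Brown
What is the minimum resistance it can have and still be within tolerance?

Orange → 3 (first significant figure)
Brown → 1 (second significant figure)
Green → 5 (third significant figure)
Red → ×10^2 multiplier
Brown → ±1% tolerance
315 × 100 = 31500 Ω
Minimum = 31500 × (1 − 1/100) = 31185 Ω.

31185 Ω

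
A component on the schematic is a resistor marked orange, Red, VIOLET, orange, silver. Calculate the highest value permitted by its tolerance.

Orange → 3 (first significant figure)
Red → 2 (second significant figure)
Violet → 7 (third significant figure)
Orange → ×10^3 multiplier
Silver → ±10% tolerance
327 × 1000 = 327000 Ω
Highest = 327000 × (1 + 10/100) = 359700 Ω.

359700 Ω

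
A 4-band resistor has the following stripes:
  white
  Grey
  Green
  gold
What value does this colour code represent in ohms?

9800000 Ω

White → 9 (first significant figure)
Grey → 8 (second significant figure)
Green → ×10^5 multiplier
98 × 100000 = 9800000 Ω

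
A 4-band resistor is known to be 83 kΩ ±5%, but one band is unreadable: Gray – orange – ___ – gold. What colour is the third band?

orange

83000 Ω = 83 × 10^3.
The third band is the multiplier, 10^3, which is orange.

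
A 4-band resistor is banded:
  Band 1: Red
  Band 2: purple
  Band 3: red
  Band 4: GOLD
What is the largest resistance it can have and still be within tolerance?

Red → 2 (first significant figure)
Violet → 7 (second significant figure)
Red → ×10^2 multiplier
Gold → ±5% tolerance
27 × 100 = 2700 Ω
Largest = 2700 × (1 + 5/100) = 2835 Ω.

2835 Ω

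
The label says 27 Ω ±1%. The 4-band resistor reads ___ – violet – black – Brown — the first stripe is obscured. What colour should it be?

red

27 Ω = 27 × 10^0.
The first band gives digit 2 of the significand, and 2 is red.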